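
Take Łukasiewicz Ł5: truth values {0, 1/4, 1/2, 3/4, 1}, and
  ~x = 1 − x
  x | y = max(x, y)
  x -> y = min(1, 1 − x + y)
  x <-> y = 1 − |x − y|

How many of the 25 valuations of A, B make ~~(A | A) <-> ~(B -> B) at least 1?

value 1: 5 assignments (counts)
value 3/4: 5 assignments
value 1/2: 5 assignments
value 1/4: 5 assignments
value 0: 5 assignments
So 5 of the 25 assignments meet the threshold.

5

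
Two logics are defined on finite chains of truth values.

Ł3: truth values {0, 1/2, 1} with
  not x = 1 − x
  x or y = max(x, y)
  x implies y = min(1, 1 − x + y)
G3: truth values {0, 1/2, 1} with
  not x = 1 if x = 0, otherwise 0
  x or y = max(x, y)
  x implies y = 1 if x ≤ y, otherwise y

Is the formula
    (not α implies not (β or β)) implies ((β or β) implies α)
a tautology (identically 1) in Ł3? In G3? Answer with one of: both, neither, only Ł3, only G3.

only Ł3

In Ł3: every assignment gives 1 — tautology.
In G3: at α = 1/2, β = 1 the value is 1/2 — not a tautology.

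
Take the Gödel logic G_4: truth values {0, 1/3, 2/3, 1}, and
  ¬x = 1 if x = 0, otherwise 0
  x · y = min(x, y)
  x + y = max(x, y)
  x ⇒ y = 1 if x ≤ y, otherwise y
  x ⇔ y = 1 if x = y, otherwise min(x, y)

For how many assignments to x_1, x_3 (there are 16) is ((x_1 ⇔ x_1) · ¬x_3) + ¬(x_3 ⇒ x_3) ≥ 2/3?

4

x_1 = 0, x_3 = 0 ↦ 1  ≥
x_1 = 0, x_3 = 1/3 ↦ 0  <
x_1 = 0, x_3 = 2/3 ↦ 0  <
x_1 = 0, x_3 = 1 ↦ 0  <
x_1 = 1/3, x_3 = 0 ↦ 1  ≥
x_1 = 1/3, x_3 = 1/3 ↦ 0  <
x_1 = 1/3, x_3 = 2/3 ↦ 0  <
x_1 = 1/3, x_3 = 1 ↦ 0  <
x_1 = 2/3, x_3 = 0 ↦ 1  ≥
x_1 = 2/3, x_3 = 1/3 ↦ 0  <
x_1 = 2/3, x_3 = 2/3 ↦ 0  <
x_1 = 2/3, x_3 = 1 ↦ 0  <
x_1 = 1, x_3 = 0 ↦ 1  ≥
x_1 = 1, x_3 = 1/3 ↦ 0  <
x_1 = 1, x_3 = 2/3 ↦ 0  <
x_1 = 1, x_3 = 1 ↦ 0  <
So 4 of the 16 assignments meet the threshold.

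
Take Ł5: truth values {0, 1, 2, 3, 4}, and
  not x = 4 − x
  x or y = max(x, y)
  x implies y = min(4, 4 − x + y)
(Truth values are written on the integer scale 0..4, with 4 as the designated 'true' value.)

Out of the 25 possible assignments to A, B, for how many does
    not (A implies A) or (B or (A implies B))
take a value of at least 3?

value 4: 15 assignments (counts)
value 3: 4 assignments (counts)
value 2: 3 assignments
value 1: 2 assignments
value 0: 1 assignment
So 19 of the 25 assignments meet the threshold.

19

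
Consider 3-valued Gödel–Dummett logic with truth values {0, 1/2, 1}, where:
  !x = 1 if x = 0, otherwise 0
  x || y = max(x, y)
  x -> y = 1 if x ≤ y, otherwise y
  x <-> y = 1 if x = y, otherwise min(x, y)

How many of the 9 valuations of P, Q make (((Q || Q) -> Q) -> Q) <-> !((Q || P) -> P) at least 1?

4

P = 0, Q = 0 ↦ 1  ≥
P = 0, Q = 1/2 ↦ 1/2  <
P = 0, Q = 1 ↦ 1  ≥
P = 1/2, Q = 0 ↦ 1  ≥
P = 1/2, Q = 1/2 ↦ 0  <
P = 1/2, Q = 1 ↦ 0  <
P = 1, Q = 0 ↦ 1  ≥
P = 1, Q = 1/2 ↦ 0  <
P = 1, Q = 1 ↦ 0  <
So 4 of the 9 assignments meet the threshold.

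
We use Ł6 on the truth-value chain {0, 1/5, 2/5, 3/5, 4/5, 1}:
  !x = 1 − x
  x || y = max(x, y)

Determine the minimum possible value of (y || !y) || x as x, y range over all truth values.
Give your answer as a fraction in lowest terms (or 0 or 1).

Take x = 0, y = 2/5:
!y = !2/5 = 3/5
y || !y = 2/5 || 3/5 = 3/5
(y || !y) || x = 3/5 || 0 = 3/5
No assignment yields a value below 3/5, so this is the minimum.

3/5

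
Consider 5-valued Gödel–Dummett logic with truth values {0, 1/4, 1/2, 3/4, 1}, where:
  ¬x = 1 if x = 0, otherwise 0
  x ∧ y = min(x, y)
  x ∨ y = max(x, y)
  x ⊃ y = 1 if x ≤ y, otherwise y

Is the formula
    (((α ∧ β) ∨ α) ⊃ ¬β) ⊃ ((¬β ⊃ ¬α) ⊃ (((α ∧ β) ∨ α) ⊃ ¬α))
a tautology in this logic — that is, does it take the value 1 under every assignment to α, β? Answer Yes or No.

Yes

At α = 3/4, β = 3/4, for instance:
α ∧ β = 3/4 ∧ 3/4 = 3/4
(α ∧ β) ∨ α = 3/4 ∨ 3/4 = 3/4
¬β = ¬3/4 = 0
((α ∧ β) ∨ α) ⊃ ¬β = 3/4 ⊃ 0 = 0
¬α = ¬3/4 = 0
¬β ⊃ ¬α = 0 ⊃ 0 = 1
((α ∧ β) ∨ α) ⊃ ¬α = 3/4 ⊃ 0 = 0
(¬β ⊃ ¬α) ⊃ (((α ∧ β) ∨ α) ⊃ ¬α) = 1 ⊃ 0 = 0
(((α ∧ β) ∨ α) ⊃ ¬β) ⊃ ((¬β ⊃ ¬α) ⊃ (((α ∧ β) ∨ α) ⊃ ¬α)) = 0 ⊃ 0 = 1
and checking the remaining 24 assignments likewise gives ≥ 1 in every case.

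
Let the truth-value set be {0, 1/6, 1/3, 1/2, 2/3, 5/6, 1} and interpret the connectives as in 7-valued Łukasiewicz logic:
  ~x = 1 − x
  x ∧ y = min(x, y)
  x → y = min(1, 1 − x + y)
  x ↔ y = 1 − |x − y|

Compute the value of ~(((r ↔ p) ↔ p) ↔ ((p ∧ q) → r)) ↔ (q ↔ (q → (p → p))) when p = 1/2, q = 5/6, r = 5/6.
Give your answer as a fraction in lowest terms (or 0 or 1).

r ↔ p = 5/6 ↔ 1/2 = 2/3
(r ↔ p) ↔ p = 2/3 ↔ 1/2 = 5/6
p ∧ q = 1/2 ∧ 5/6 = 1/2
(p ∧ q) → r = 1/2 → 5/6 = 1
((r ↔ p) ↔ p) ↔ ((p ∧ q) → r) = 5/6 ↔ 1 = 5/6
~(((r ↔ p) ↔ p) ↔ ((p ∧ q) → r)) = ~5/6 = 1/6
p → p = 1/2 → 1/2 = 1
q → (p → p) = 5/6 → 1 = 1
q ↔ (q → (p → p)) = 5/6 ↔ 1 = 5/6
~(((r ↔ p) ↔ p) ↔ ((p ∧ q) → r)) ↔ (q ↔ (q → (p → p))) = 1/6 ↔ 5/6 = 1/3

1/3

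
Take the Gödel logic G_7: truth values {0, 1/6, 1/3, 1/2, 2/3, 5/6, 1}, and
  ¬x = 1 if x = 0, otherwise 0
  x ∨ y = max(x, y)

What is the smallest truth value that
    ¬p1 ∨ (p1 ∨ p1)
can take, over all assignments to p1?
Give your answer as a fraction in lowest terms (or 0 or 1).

1/6

Take p1 = 1/6:
¬p1 = ¬1/6 = 0
p1 ∨ p1 = 1/6 ∨ 1/6 = 1/6
¬p1 ∨ (p1 ∨ p1) = 0 ∨ 1/6 = 1/6
No assignment yields a value below 1/6, so this is the minimum.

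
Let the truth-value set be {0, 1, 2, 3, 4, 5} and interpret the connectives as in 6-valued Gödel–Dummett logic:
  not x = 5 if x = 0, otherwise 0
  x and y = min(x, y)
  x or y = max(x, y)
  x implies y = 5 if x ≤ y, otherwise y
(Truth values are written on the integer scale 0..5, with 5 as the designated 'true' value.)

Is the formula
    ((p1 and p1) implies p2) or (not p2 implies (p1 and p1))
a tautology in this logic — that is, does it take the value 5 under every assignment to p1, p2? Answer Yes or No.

No

Counterexample: take p1 = 1, p2 = 0.
p1 and p1 = 1 and 1 = 1
(p1 and p1) implies p2 = 1 implies 0 = 0
not p2 = not 0 = 5
p1 and p1 = 1 and 1 = 1
not p2 implies (p1 and p1) = 5 implies 1 = 1
((p1 and p1) implies p2) or (not p2 implies (p1 and p1)) = 0 or 1 = 1
This gives 1 ≠ 5.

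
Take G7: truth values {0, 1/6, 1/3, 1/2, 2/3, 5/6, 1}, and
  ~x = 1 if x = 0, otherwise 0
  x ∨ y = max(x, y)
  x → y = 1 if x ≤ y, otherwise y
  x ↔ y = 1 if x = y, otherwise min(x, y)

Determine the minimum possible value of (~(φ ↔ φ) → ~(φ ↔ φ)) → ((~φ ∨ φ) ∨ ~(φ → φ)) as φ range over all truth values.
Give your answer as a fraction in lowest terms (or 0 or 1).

1/6

Take φ = 1/6:
φ ↔ φ = 1/6 ↔ 1/6 = 1
~(φ ↔ φ) = ~1 = 0
φ ↔ φ = 1/6 ↔ 1/6 = 1
~(φ ↔ φ) = ~1 = 0
~(φ ↔ φ) → ~(φ ↔ φ) = 0 → 0 = 1
~φ = ~1/6 = 0
~φ ∨ φ = 0 ∨ 1/6 = 1/6
φ → φ = 1/6 → 1/6 = 1
~(φ → φ) = ~1 = 0
(~φ ∨ φ) ∨ ~(φ → φ) = 1/6 ∨ 0 = 1/6
(~(φ ↔ φ) → ~(φ ↔ φ)) → ((~φ ∨ φ) ∨ ~(φ → φ)) = 1 → 1/6 = 1/6
No assignment yields a value below 1/6, so this is the minimum.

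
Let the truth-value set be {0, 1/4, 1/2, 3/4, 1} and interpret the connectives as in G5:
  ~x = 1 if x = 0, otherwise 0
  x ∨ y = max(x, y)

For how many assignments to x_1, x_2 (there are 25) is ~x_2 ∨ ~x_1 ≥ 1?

9

value 1: 9 assignments (counts)
value 0: 16 assignments
So 9 of the 25 assignments meet the threshold.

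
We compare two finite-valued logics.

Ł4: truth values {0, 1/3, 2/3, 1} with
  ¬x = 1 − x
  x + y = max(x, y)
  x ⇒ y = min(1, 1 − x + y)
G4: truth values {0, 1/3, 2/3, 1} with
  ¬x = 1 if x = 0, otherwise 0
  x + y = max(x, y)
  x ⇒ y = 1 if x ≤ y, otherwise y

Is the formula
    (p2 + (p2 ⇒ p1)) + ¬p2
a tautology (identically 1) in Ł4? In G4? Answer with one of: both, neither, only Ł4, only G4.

In Ł4: at p1 = 0, p2 = 1/3 the value is 2/3 — not a tautology.
In G4: at p1 = 0, p2 = 1/3 the value is 1/3 — not a tautology.

neither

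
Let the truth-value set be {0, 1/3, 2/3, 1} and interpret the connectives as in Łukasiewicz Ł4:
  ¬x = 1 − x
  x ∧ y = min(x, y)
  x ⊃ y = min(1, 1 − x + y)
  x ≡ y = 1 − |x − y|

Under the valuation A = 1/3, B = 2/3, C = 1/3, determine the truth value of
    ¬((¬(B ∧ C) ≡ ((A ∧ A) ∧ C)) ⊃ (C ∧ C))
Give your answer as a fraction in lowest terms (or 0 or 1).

B ∧ C = 2/3 ∧ 1/3 = 1/3
¬(B ∧ C) = ¬1/3 = 2/3
A ∧ A = 1/3 ∧ 1/3 = 1/3
(A ∧ A) ∧ C = 1/3 ∧ 1/3 = 1/3
¬(B ∧ C) ≡ ((A ∧ A) ∧ C) = 2/3 ≡ 1/3 = 2/3
C ∧ C = 1/3 ∧ 1/3 = 1/3
(¬(B ∧ C) ≡ ((A ∧ A) ∧ C)) ⊃ (C ∧ C) = 2/3 ⊃ 1/3 = 2/3
¬((¬(B ∧ C) ≡ ((A ∧ A) ∧ C)) ⊃ (C ∧ C)) = ¬2/3 = 1/3

1/3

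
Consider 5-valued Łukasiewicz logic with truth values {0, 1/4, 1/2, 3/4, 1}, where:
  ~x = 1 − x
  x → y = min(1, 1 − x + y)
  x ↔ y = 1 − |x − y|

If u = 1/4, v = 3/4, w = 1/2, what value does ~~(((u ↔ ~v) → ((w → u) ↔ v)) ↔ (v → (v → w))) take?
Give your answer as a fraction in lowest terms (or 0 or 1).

~v = ~3/4 = 1/4
u ↔ ~v = 1/4 ↔ 1/4 = 1
w → u = 1/2 → 1/4 = 3/4
(w → u) ↔ v = 3/4 ↔ 3/4 = 1
(u ↔ ~v) → ((w → u) ↔ v) = 1 → 1 = 1
v → w = 3/4 → 1/2 = 3/4
v → (v → w) = 3/4 → 3/4 = 1
((u ↔ ~v) → ((w → u) ↔ v)) ↔ (v → (v → w)) = 1 ↔ 1 = 1
~(((u ↔ ~v) → ((w → u) ↔ v)) ↔ (v → (v → w))) = ~1 = 0
~~(((u ↔ ~v) → ((w → u) ↔ v)) ↔ (v → (v → w))) = ~0 = 1

1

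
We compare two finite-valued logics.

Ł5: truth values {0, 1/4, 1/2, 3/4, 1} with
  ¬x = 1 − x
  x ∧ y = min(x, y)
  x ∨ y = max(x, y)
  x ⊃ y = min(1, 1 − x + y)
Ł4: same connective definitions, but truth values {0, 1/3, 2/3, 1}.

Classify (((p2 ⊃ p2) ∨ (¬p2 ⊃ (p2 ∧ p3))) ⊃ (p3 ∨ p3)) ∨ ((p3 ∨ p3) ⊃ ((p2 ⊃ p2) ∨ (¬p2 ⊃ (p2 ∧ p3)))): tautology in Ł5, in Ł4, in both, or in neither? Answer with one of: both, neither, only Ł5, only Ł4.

both

In Ł5: every assignment gives 1 — tautology.
In Ł4: every assignment gives 1 — tautology.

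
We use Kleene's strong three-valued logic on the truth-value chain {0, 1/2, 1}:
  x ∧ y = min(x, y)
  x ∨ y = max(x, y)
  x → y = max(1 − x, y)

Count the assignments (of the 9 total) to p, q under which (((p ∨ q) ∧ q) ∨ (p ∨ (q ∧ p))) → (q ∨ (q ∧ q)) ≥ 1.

4

p = 0, q = 0 ↦ 1  ≥
p = 0, q = 1/2 ↦ 1/2  <
p = 0, q = 1 ↦ 1  ≥
p = 1/2, q = 0 ↦ 1/2  <
p = 1/2, q = 1/2 ↦ 1/2  <
p = 1/2, q = 1 ↦ 1  ≥
p = 1, q = 0 ↦ 0  <
p = 1, q = 1/2 ↦ 1/2  <
p = 1, q = 1 ↦ 1  ≥
So 4 of the 9 assignments meet the threshold.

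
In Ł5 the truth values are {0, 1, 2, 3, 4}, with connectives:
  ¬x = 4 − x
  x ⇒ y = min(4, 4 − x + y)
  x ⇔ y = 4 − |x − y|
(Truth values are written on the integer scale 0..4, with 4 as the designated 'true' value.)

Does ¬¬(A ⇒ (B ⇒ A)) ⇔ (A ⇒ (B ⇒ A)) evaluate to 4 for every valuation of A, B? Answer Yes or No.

At A = 0, B = 3, for instance:
B ⇒ A = 3 ⇒ 0 = 1
A ⇒ (B ⇒ A) = 0 ⇒ 1 = 4
¬(A ⇒ (B ⇒ A)) = ¬4 = 0
¬¬(A ⇒ (B ⇒ A)) = ¬0 = 4
¬¬(A ⇒ (B ⇒ A)) ⇔ (A ⇒ (B ⇒ A)) = 4 ⇔ 4 = 4
and checking the remaining 24 assignments likewise gives ≥ 4 in every case.

Yes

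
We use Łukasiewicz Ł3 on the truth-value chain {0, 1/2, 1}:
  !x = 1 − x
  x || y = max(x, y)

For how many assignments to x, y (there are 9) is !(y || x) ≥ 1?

x = 0, y = 0 ↦ 1  ≥
x = 0, y = 1/2 ↦ 1/2  <
x = 0, y = 1 ↦ 0  <
x = 1/2, y = 0 ↦ 1/2  <
x = 1/2, y = 1/2 ↦ 1/2  <
x = 1/2, y = 1 ↦ 0  <
x = 1, y = 0 ↦ 0  <
x = 1, y = 1/2 ↦ 0  <
x = 1, y = 1 ↦ 0  <
So 1 of the 9 assignments meets the threshold.

1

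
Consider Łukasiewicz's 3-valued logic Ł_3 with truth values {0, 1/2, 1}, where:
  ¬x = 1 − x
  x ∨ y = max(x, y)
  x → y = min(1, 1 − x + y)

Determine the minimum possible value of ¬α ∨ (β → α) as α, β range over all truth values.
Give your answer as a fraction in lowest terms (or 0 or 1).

Take α = 1/2, β = 1:
¬α = ¬1/2 = 1/2
β → α = 1 → 1/2 = 1/2
¬α ∨ (β → α) = 1/2 ∨ 1/2 = 1/2
No assignment yields a value below 1/2, so this is the minimum.

1/2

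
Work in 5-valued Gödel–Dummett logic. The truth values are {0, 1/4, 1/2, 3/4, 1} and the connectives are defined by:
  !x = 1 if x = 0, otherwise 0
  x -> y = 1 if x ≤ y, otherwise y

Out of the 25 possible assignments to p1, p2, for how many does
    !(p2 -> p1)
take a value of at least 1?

4

value 1: 4 assignments (counts)
value 0: 21 assignments
So 4 of the 25 assignments meet the threshold.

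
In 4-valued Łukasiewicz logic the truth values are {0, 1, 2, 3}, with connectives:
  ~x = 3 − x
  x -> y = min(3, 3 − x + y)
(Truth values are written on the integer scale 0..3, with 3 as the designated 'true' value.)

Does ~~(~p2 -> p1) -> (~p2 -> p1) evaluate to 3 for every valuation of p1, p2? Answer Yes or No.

Yes

p1 = 0, p2 = 0 ↦ 3
p1 = 0, p2 = 1 ↦ 3
p1 = 0, p2 = 2 ↦ 3
p1 = 0, p2 = 3 ↦ 3
p1 = 1, p2 = 0 ↦ 3
p1 = 1, p2 = 1 ↦ 3
p1 = 1, p2 = 2 ↦ 3
p1 = 1, p2 = 3 ↦ 3
p1 = 2, p2 = 0 ↦ 3
p1 = 2, p2 = 1 ↦ 3
p1 = 2, p2 = 2 ↦ 3
p1 = 2, p2 = 3 ↦ 3
p1 = 3, p2 = 0 ↦ 3
p1 = 3, p2 = 1 ↦ 3
p1 = 3, p2 = 2 ↦ 3
p1 = 3, p2 = 3 ↦ 3
Every assignment gives a value ≥ 3.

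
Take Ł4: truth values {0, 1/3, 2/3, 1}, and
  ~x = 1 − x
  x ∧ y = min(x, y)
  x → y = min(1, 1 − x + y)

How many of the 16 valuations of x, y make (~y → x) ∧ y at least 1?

4

x = 0, y = 0 ↦ 0  <
x = 0, y = 1/3 ↦ 1/3  <
x = 0, y = 2/3 ↦ 2/3  <
x = 0, y = 1 ↦ 1  ≥
x = 1/3, y = 0 ↦ 0  <
x = 1/3, y = 1/3 ↦ 1/3  <
x = 1/3, y = 2/3 ↦ 2/3  <
x = 1/3, y = 1 ↦ 1  ≥
x = 2/3, y = 0 ↦ 0  <
x = 2/3, y = 1/3 ↦ 1/3  <
x = 2/3, y = 2/3 ↦ 2/3  <
x = 2/3, y = 1 ↦ 1  ≥
x = 1, y = 0 ↦ 0  <
x = 1, y = 1/3 ↦ 1/3  <
x = 1, y = 2/3 ↦ 2/3  <
x = 1, y = 1 ↦ 1  ≥
So 4 of the 16 assignments meet the threshold.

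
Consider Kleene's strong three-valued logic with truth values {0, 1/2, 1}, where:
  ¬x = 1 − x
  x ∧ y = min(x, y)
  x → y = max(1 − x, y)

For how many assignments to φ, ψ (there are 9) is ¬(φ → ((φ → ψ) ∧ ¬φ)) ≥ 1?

3

φ = 0, ψ = 0 ↦ 0  <
φ = 0, ψ = 1/2 ↦ 0  <
φ = 0, ψ = 1 ↦ 0  <
φ = 1/2, ψ = 0 ↦ 1/2  <
φ = 1/2, ψ = 1/2 ↦ 1/2  <
φ = 1/2, ψ = 1 ↦ 1/2  <
φ = 1, ψ = 0 ↦ 1  ≥
φ = 1, ψ = 1/2 ↦ 1  ≥
φ = 1, ψ = 1 ↦ 1  ≥
So 3 of the 9 assignments meet the threshold.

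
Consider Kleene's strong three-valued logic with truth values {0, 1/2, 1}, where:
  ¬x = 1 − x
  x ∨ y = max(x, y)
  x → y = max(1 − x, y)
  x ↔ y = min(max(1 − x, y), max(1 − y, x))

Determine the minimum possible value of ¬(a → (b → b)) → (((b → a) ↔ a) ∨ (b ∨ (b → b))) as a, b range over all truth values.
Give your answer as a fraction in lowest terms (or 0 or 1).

Take a = 1/2, b = 1/2:
b → b = 1/2 → 1/2 = 1/2
a → (b → b) = 1/2 → 1/2 = 1/2
¬(a → (b → b)) = ¬1/2 = 1/2
b → a = 1/2 → 1/2 = 1/2
(b → a) ↔ a = 1/2 ↔ 1/2 = 1/2
b → b = 1/2 → 1/2 = 1/2
b ∨ (b → b) = 1/2 ∨ 1/2 = 1/2
((b → a) ↔ a) ∨ (b ∨ (b → b)) = 1/2 ∨ 1/2 = 1/2
¬(a → (b → b)) → (((b → a) ↔ a) ∨ (b ∨ (b → b))) = 1/2 → 1/2 = 1/2
No assignment yields a value below 1/2, so this is the minimum.

1/2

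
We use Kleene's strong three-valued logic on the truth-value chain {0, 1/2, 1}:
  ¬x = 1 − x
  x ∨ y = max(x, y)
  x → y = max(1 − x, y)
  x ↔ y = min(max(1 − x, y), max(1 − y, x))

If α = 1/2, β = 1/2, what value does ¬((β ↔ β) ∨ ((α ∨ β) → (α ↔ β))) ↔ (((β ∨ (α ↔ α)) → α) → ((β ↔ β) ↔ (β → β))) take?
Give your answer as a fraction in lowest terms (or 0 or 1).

1/2

β ↔ β = 1/2 ↔ 1/2 = 1/2
α ∨ β = 1/2 ∨ 1/2 = 1/2
α ↔ β = 1/2 ↔ 1/2 = 1/2
(α ∨ β) → (α ↔ β) = 1/2 → 1/2 = 1/2
(β ↔ β) ∨ ((α ∨ β) → (α ↔ β)) = 1/2 ∨ 1/2 = 1/2
¬((β ↔ β) ∨ ((α ∨ β) → (α ↔ β))) = ¬1/2 = 1/2
α ↔ α = 1/2 ↔ 1/2 = 1/2
β ∨ (α ↔ α) = 1/2 ∨ 1/2 = 1/2
(β ∨ (α ↔ α)) → α = 1/2 → 1/2 = 1/2
β ↔ β = 1/2 ↔ 1/2 = 1/2
β → β = 1/2 → 1/2 = 1/2
(β ↔ β) ↔ (β → β) = 1/2 ↔ 1/2 = 1/2
((β ∨ (α ↔ α)) → α) → ((β ↔ β) ↔ (β → β)) = 1/2 → 1/2 = 1/2
¬((β ↔ β) ∨ ((α ∨ β) → (α ↔ β))) ↔ (((β ∨ (α ↔ α)) → α) → ((β ↔ β) ↔ (β → β))) = 1/2 ↔ 1/2 = 1/2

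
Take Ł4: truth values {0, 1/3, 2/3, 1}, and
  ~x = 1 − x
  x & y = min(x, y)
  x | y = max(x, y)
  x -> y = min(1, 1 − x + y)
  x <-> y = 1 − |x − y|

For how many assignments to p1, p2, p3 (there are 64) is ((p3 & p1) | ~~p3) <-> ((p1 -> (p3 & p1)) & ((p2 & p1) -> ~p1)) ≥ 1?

22

value 1: 22 assignments (counts)
value 2/3: 23 assignments
value 1/3: 14 assignments
value 0: 5 assignments
So 22 of the 64 assignments meet the threshold.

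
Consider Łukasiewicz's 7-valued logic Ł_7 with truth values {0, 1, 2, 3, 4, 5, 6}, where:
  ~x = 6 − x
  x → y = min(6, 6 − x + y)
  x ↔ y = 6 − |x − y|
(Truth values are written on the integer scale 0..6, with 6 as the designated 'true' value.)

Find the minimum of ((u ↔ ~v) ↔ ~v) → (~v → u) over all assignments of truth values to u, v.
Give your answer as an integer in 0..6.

3

Take u = 0, v = 3:
~v = ~3 = 3
u ↔ ~v = 0 ↔ 3 = 3
~v = ~3 = 3
(u ↔ ~v) ↔ ~v = 3 ↔ 3 = 6
~v = ~3 = 3
~v → u = 3 → 0 = 3
((u ↔ ~v) ↔ ~v) → (~v → u) = 6 → 3 = 3
No assignment yields a value below 3, so this is the minimum.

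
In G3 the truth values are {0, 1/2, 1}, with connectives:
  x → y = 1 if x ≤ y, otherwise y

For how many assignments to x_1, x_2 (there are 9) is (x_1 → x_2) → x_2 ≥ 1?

x_1 = 0, x_2 = 0 ↦ 0  <
x_1 = 0, x_2 = 1/2 ↦ 1/2  <
x_1 = 0, x_2 = 1 ↦ 1  ≥
x_1 = 1/2, x_2 = 0 ↦ 1  ≥
x_1 = 1/2, x_2 = 1/2 ↦ 1/2  <
x_1 = 1/2, x_2 = 1 ↦ 1  ≥
x_1 = 1, x_2 = 0 ↦ 1  ≥
x_1 = 1, x_2 = 1/2 ↦ 1  ≥
x_1 = 1, x_2 = 1 ↦ 1  ≥
So 6 of the 9 assignments meet the threshold.

6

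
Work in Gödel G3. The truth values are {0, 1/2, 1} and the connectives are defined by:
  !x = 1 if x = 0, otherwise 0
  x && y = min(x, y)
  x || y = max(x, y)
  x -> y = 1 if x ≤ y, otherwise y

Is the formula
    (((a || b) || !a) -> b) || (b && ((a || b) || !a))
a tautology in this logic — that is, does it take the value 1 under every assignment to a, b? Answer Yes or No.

Counterexample: take a = 0, b = 0.
a || b = 0 || 0 = 0
!a = !0 = 1
(a || b) || !a = 0 || 1 = 1
((a || b) || !a) -> b = 1 -> 0 = 0
a || b = 0 || 0 = 0
!a = !0 = 1
(a || b) || !a = 0 || 1 = 1
b && ((a || b) || !a) = 0 && 1 = 0
(((a || b) || !a) -> b) || (b && ((a || b) || !a)) = 0 || 0 = 0
This gives 0 ≠ 1.

No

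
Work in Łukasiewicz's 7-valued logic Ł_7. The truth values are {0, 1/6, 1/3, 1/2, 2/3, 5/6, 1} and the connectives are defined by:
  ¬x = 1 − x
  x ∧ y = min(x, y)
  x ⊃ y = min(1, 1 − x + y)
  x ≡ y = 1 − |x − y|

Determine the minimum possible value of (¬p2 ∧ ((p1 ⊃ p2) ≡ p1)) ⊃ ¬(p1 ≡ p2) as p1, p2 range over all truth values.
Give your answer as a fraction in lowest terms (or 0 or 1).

1/2

Take p1 = 1/2, p2 = 0:
¬p2 = ¬0 = 1
p1 ⊃ p2 = 1/2 ⊃ 0 = 1/2
(p1 ⊃ p2) ≡ p1 = 1/2 ≡ 1/2 = 1
¬p2 ∧ ((p1 ⊃ p2) ≡ p1) = 1 ∧ 1 = 1
p1 ≡ p2 = 1/2 ≡ 0 = 1/2
¬(p1 ≡ p2) = ¬1/2 = 1/2
(¬p2 ∧ ((p1 ⊃ p2) ≡ p1)) ⊃ ¬(p1 ≡ p2) = 1 ⊃ 1/2 = 1/2
No assignment yields a value below 1/2, so this is the minimum.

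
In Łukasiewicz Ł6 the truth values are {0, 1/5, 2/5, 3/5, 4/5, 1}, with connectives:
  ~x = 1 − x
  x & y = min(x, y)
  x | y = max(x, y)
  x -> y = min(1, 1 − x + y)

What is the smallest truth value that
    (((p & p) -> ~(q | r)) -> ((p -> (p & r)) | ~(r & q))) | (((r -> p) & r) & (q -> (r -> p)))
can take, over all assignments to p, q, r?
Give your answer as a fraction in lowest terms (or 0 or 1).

Take p = 2/5, q = 1/5, r = 1/5:
p & p = 2/5 & 2/5 = 2/5
q | r = 1/5 | 1/5 = 1/5
~(q | r) = ~1/5 = 4/5
(p & p) -> ~(q | r) = 2/5 -> 4/5 = 1
p & r = 2/5 & 1/5 = 1/5
p -> (p & r) = 2/5 -> 1/5 = 4/5
r & q = 1/5 & 1/5 = 1/5
~(r & q) = ~1/5 = 4/5
(p -> (p & r)) | ~(r & q) = 4/5 | 4/5 = 4/5
((p & p) -> ~(q | r)) -> ((p -> (p & r)) | ~(r & q)) = 1 -> 4/5 = 4/5
r -> p = 1/5 -> 2/5 = 1
(r -> p) & r = 1 & 1/5 = 1/5
r -> p = 1/5 -> 2/5 = 1
q -> (r -> p) = 1/5 -> 1 = 1
((r -> p) & r) & (q -> (r -> p)) = 1/5 & 1 = 1/5
(((p & p) -> ~(q | r)) -> ((p -> (p & r)) | ~(r & q))) | (((r -> p) & r) & (q -> (r -> p))) = 4/5 | 1/5 = 4/5
No assignment yields a value below 4/5, so this is the minimum.

4/5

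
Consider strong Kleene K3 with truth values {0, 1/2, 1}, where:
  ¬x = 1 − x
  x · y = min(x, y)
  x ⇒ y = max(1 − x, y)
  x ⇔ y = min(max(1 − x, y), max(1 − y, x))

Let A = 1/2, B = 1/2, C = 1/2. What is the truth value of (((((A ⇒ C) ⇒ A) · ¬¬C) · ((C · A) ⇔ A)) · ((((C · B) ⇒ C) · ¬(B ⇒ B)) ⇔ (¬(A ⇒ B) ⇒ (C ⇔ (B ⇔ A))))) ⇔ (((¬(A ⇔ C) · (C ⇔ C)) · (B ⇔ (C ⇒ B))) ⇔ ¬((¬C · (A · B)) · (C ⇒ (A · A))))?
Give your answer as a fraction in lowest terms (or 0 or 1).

A ⇒ C = 1/2 ⇒ 1/2 = 1/2
(A ⇒ C) ⇒ A = 1/2 ⇒ 1/2 = 1/2
¬C = ¬1/2 = 1/2
¬¬C = ¬1/2 = 1/2
((A ⇒ C) ⇒ A) · ¬¬C = 1/2 · 1/2 = 1/2
C · A = 1/2 · 1/2 = 1/2
(C · A) ⇔ A = 1/2 ⇔ 1/2 = 1/2
(((A ⇒ C) ⇒ A) · ¬¬C) · ((C · A) ⇔ A) = 1/2 · 1/2 = 1/2
C · B = 1/2 · 1/2 = 1/2
(C · B) ⇒ C = 1/2 ⇒ 1/2 = 1/2
B ⇒ B = 1/2 ⇒ 1/2 = 1/2
¬(B ⇒ B) = ¬1/2 = 1/2
((C · B) ⇒ C) · ¬(B ⇒ B) = 1/2 · 1/2 = 1/2
A ⇒ B = 1/2 ⇒ 1/2 = 1/2
¬(A ⇒ B) = ¬1/2 = 1/2
B ⇔ A = 1/2 ⇔ 1/2 = 1/2
C ⇔ (B ⇔ A) = 1/2 ⇔ 1/2 = 1/2
¬(A ⇒ B) ⇒ (C ⇔ (B ⇔ A)) = 1/2 ⇒ 1/2 = 1/2
(((C · B) ⇒ C) · ¬(B ⇒ B)) ⇔ (¬(A ⇒ B) ⇒ (C ⇔ (B ⇔ A))) = 1/2 ⇔ 1/2 = 1/2
((((A ⇒ C) ⇒ A) · ¬¬C) · ((C · A) ⇔ A)) · ((((C · B) ⇒ C) · ¬(B ⇒ B)) ⇔ (¬(A ⇒ B) ⇒ (C ⇔ (B ⇔ A)))) = 1/2 · 1/2 = 1/2
A ⇔ C = 1/2 ⇔ 1/2 = 1/2
¬(A ⇔ C) = ¬1/2 = 1/2
C ⇔ C = 1/2 ⇔ 1/2 = 1/2
¬(A ⇔ C) · (C ⇔ C) = 1/2 · 1/2 = 1/2
C ⇒ B = 1/2 ⇒ 1/2 = 1/2
B ⇔ (C ⇒ B) = 1/2 ⇔ 1/2 = 1/2
(¬(A ⇔ C) · (C ⇔ C)) · (B ⇔ (C ⇒ B)) = 1/2 · 1/2 = 1/2
¬C = ¬1/2 = 1/2
A · B = 1/2 · 1/2 = 1/2
¬C · (A · B) = 1/2 · 1/2 = 1/2
A · A = 1/2 · 1/2 = 1/2
C ⇒ (A · A) = 1/2 ⇒ 1/2 = 1/2
(¬C · (A · B)) · (C ⇒ (A · A)) = 1/2 · 1/2 = 1/2
¬((¬C · (A · B)) · (C ⇒ (A · A))) = ¬1/2 = 1/2
((¬(A ⇔ C) · (C ⇔ C)) · (B ⇔ (C ⇒ B))) ⇔ ¬((¬C · (A · B)) · (C ⇒ (A · A))) = 1/2 ⇔ 1/2 = 1/2
(((((A ⇒ C) ⇒ A) · ¬¬C) · ((C · A) ⇔ A)) · ((((C · B) ⇒ C) · ¬(B ⇒ B)) ⇔ (¬(A ⇒ B) ⇒ (C ⇔ (B ⇔ A))))) ⇔ (((¬(A ⇔ C) · (C ⇔ C)) · (B ⇔ (C ⇒ B))) ⇔ ¬((¬C · (A · B)) · (C ⇒ (A · A)))) = 1/2 ⇔ 1/2 = 1/2

1/2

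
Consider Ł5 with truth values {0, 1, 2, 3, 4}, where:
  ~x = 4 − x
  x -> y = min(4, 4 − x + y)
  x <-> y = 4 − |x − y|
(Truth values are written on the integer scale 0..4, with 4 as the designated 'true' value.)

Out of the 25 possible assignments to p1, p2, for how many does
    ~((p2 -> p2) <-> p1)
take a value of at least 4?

5

value 4: 5 assignments (counts)
value 3: 5 assignments
value 2: 5 assignments
value 1: 5 assignments
value 0: 5 assignments
So 5 of the 25 assignments meet the threshold.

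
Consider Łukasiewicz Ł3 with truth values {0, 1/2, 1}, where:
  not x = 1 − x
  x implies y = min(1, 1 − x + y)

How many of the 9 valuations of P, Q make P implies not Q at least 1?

6

P = 0, Q = 0 ↦ 1  ≥
P = 0, Q = 1/2 ↦ 1  ≥
P = 0, Q = 1 ↦ 1  ≥
P = 1/2, Q = 0 ↦ 1  ≥
P = 1/2, Q = 1/2 ↦ 1  ≥
P = 1/2, Q = 1 ↦ 1/2  <
P = 1, Q = 0 ↦ 1  ≥
P = 1, Q = 1/2 ↦ 1/2  <
P = 1, Q = 1 ↦ 0  <
So 6 of the 9 assignments meet the threshold.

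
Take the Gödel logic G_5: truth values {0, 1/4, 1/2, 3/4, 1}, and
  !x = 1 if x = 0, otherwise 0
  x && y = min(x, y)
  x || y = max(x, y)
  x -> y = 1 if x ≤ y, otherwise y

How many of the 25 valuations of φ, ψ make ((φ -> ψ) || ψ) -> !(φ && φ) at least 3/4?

9

value 1: 9 assignments (counts)
value 0: 16 assignments
So 9 of the 25 assignments meet the threshold.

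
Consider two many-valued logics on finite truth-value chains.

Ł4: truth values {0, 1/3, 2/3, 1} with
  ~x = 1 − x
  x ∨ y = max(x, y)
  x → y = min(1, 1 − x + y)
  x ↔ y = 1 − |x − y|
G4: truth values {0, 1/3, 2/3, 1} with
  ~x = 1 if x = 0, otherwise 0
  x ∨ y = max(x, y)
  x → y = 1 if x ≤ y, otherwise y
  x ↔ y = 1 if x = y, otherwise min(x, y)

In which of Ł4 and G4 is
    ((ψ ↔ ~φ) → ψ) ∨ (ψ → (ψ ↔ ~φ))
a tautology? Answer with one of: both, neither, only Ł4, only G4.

In Ł4: every assignment gives 1 — tautology.
In G4: every assignment gives 1 — tautology.

both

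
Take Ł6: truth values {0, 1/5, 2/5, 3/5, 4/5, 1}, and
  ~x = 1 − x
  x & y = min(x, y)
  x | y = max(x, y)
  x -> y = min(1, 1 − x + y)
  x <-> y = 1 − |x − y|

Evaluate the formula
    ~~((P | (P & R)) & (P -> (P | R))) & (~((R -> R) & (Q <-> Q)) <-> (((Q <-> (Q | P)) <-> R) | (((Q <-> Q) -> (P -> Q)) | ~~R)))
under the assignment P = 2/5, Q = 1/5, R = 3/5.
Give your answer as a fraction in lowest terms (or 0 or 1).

1/5

P & R = 2/5 & 3/5 = 2/5
P | (P & R) = 2/5 | 2/5 = 2/5
P | R = 2/5 | 3/5 = 3/5
P -> (P | R) = 2/5 -> 3/5 = 1
(P | (P & R)) & (P -> (P | R)) = 2/5 & 1 = 2/5
~((P | (P & R)) & (P -> (P | R))) = ~2/5 = 3/5
~~((P | (P & R)) & (P -> (P | R))) = ~3/5 = 2/5
R -> R = 3/5 -> 3/5 = 1
Q <-> Q = 1/5 <-> 1/5 = 1
(R -> R) & (Q <-> Q) = 1 & 1 = 1
~((R -> R) & (Q <-> Q)) = ~1 = 0
Q | P = 1/5 | 2/5 = 2/5
Q <-> (Q | P) = 1/5 <-> 2/5 = 4/5
(Q <-> (Q | P)) <-> R = 4/5 <-> 3/5 = 4/5
Q <-> Q = 1/5 <-> 1/5 = 1
P -> Q = 2/5 -> 1/5 = 4/5
(Q <-> Q) -> (P -> Q) = 1 -> 4/5 = 4/5
~R = ~3/5 = 2/5
~~R = ~2/5 = 3/5
((Q <-> Q) -> (P -> Q)) | ~~R = 4/5 | 3/5 = 4/5
((Q <-> (Q | P)) <-> R) | (((Q <-> Q) -> (P -> Q)) | ~~R) = 4/5 | 4/5 = 4/5
~((R -> R) & (Q <-> Q)) <-> (((Q <-> (Q | P)) <-> R) | (((Q <-> Q) -> (P -> Q)) | ~~R)) = 0 <-> 4/5 = 1/5
~~((P | (P & R)) & (P -> (P | R))) & (~((R -> R) & (Q <-> Q)) <-> (((Q <-> (Q | P)) <-> R) | (((Q <-> Q) -> (P -> Q)) | ~~R))) = 2/5 & 1/5 = 1/5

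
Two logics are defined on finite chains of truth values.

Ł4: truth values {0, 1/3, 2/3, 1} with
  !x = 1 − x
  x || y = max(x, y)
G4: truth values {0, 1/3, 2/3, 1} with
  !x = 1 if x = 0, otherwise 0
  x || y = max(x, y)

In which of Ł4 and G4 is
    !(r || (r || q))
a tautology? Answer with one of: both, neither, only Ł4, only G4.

In Ł4: at q = 0, r = 1/3 the value is 2/3 — not a tautology.
In G4: at q = 0, r = 1/3 the value is 0 — not a tautology.

neither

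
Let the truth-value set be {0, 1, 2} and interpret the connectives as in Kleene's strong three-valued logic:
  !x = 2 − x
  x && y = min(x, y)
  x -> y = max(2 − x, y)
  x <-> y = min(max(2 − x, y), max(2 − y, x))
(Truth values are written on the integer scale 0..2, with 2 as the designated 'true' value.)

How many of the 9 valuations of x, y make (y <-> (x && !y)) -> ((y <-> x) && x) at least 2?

4

x = 0, y = 0 ↦ 0  <
x = 0, y = 1 ↦ 1  <
x = 0, y = 2 ↦ 2  ≥
x = 1, y = 0 ↦ 1  <
x = 1, y = 1 ↦ 1  <
x = 1, y = 2 ↦ 2  ≥
x = 2, y = 0 ↦ 2  ≥
x = 2, y = 1 ↦ 1  <
x = 2, y = 2 ↦ 2  ≥
So 4 of the 9 assignments meet the threshold.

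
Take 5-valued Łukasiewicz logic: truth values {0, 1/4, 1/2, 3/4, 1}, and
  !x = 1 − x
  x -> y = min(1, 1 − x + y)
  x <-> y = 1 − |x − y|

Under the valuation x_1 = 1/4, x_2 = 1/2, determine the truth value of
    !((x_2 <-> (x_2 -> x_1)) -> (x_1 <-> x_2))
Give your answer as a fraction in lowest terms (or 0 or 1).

0

x_2 -> x_1 = 1/2 -> 1/4 = 3/4
x_2 <-> (x_2 -> x_1) = 1/2 <-> 3/4 = 3/4
x_1 <-> x_2 = 1/4 <-> 1/2 = 3/4
(x_2 <-> (x_2 -> x_1)) -> (x_1 <-> x_2) = 3/4 -> 3/4 = 1
!((x_2 <-> (x_2 -> x_1)) -> (x_1 <-> x_2)) = !1 = 0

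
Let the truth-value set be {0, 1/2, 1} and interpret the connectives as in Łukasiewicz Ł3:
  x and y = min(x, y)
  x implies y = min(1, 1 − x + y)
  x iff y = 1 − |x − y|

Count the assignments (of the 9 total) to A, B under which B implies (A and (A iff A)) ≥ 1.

6

A = 0, B = 0 ↦ 1  ≥
A = 0, B = 1/2 ↦ 1/2  <
A = 0, B = 1 ↦ 0  <
A = 1/2, B = 0 ↦ 1  ≥
A = 1/2, B = 1/2 ↦ 1  ≥
A = 1/2, B = 1 ↦ 1/2  <
A = 1, B = 0 ↦ 1  ≥
A = 1, B = 1/2 ↦ 1  ≥
A = 1, B = 1 ↦ 1  ≥
So 6 of the 9 assignments meet the threshold.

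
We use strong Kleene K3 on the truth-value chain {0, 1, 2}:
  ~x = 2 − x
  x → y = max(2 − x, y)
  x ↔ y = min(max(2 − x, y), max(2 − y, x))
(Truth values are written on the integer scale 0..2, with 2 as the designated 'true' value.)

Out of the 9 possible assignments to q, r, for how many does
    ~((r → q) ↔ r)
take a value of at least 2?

q = 0, r = 0 ↦ 2  ≥
q = 0, r = 1 ↦ 1  <
q = 0, r = 2 ↦ 2  ≥
q = 1, r = 0 ↦ 2  ≥
q = 1, r = 1 ↦ 1  <
q = 1, r = 2 ↦ 1  <
q = 2, r = 0 ↦ 2  ≥
q = 2, r = 1 ↦ 1  <
q = 2, r = 2 ↦ 0  <
So 4 of the 9 assignments meet the threshold.

4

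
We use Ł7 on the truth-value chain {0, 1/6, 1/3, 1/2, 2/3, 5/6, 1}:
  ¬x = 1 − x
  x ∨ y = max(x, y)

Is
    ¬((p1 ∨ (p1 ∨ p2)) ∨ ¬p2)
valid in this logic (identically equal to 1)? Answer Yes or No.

No

Counterexample: take p1 = 0, p2 = 0.
p1 ∨ p2 = 0 ∨ 0 = 0
p1 ∨ (p1 ∨ p2) = 0 ∨ 0 = 0
¬p2 = ¬0 = 1
(p1 ∨ (p1 ∨ p2)) ∨ ¬p2 = 0 ∨ 1 = 1
¬((p1 ∨ (p1 ∨ p2)) ∨ ¬p2) = ¬1 = 0
This gives 0 ≠ 1.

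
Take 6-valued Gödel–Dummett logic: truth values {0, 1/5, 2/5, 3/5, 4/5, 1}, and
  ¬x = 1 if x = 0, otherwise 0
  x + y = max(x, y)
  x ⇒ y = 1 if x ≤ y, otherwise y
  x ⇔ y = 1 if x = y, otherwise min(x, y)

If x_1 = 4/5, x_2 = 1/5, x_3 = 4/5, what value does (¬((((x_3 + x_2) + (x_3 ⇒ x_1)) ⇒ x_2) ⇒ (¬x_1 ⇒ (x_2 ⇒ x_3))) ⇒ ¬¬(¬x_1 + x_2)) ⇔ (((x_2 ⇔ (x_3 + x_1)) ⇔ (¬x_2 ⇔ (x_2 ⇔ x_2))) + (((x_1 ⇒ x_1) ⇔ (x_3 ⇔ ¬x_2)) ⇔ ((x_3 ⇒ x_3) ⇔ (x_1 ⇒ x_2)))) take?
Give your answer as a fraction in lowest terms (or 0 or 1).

x_3 + x_2 = 4/5 + 1/5 = 4/5
x_3 ⇒ x_1 = 4/5 ⇒ 4/5 = 1
(x_3 + x_2) + (x_3 ⇒ x_1) = 4/5 + 1 = 1
((x_3 + x_2) + (x_3 ⇒ x_1)) ⇒ x_2 = 1 ⇒ 1/5 = 1/5
¬x_1 = ¬4/5 = 0
x_2 ⇒ x_3 = 1/5 ⇒ 4/5 = 1
¬x_1 ⇒ (x_2 ⇒ x_3) = 0 ⇒ 1 = 1
(((x_3 + x_2) + (x_3 ⇒ x_1)) ⇒ x_2) ⇒ (¬x_1 ⇒ (x_2 ⇒ x_3)) = 1/5 ⇒ 1 = 1
¬((((x_3 + x_2) + (x_3 ⇒ x_1)) ⇒ x_2) ⇒ (¬x_1 ⇒ (x_2 ⇒ x_3))) = ¬1 = 0
¬x_1 = ¬4/5 = 0
¬x_1 + x_2 = 0 + 1/5 = 1/5
¬(¬x_1 + x_2) = ¬1/5 = 0
¬¬(¬x_1 + x_2) = ¬0 = 1
¬((((x_3 + x_2) + (x_3 ⇒ x_1)) ⇒ x_2) ⇒ (¬x_1 ⇒ (x_2 ⇒ x_3))) ⇒ ¬¬(¬x_1 + x_2) = 0 ⇒ 1 = 1
x_3 + x_1 = 4/5 + 4/5 = 4/5
x_2 ⇔ (x_3 + x_1) = 1/5 ⇔ 4/5 = 1/5
¬x_2 = ¬1/5 = 0
x_2 ⇔ x_2 = 1/5 ⇔ 1/5 = 1
¬x_2 ⇔ (x_2 ⇔ x_2) = 0 ⇔ 1 = 0
(x_2 ⇔ (x_3 + x_1)) ⇔ (¬x_2 ⇔ (x_2 ⇔ x_2)) = 1/5 ⇔ 0 = 0
x_1 ⇒ x_1 = 4/5 ⇒ 4/5 = 1
¬x_2 = ¬1/5 = 0
x_3 ⇔ ¬x_2 = 4/5 ⇔ 0 = 0
(x_1 ⇒ x_1) ⇔ (x_3 ⇔ ¬x_2) = 1 ⇔ 0 = 0
x_3 ⇒ x_3 = 4/5 ⇒ 4/5 = 1
x_1 ⇒ x_2 = 4/5 ⇒ 1/5 = 1/5
(x_3 ⇒ x_3) ⇔ (x_1 ⇒ x_2) = 1 ⇔ 1/5 = 1/5
((x_1 ⇒ x_1) ⇔ (x_3 ⇔ ¬x_2)) ⇔ ((x_3 ⇒ x_3) ⇔ (x_1 ⇒ x_2)) = 0 ⇔ 1/5 = 0
((x_2 ⇔ (x_3 + x_1)) ⇔ (¬x_2 ⇔ (x_2 ⇔ x_2))) + (((x_1 ⇒ x_1) ⇔ (x_3 ⇔ ¬x_2)) ⇔ ((x_3 ⇒ x_3) ⇔ (x_1 ⇒ x_2))) = 0 + 0 = 0
(¬((((x_3 + x_2) + (x_3 ⇒ x_1)) ⇒ x_2) ⇒ (¬x_1 ⇒ (x_2 ⇒ x_3))) ⇒ ¬¬(¬x_1 + x_2)) ⇔ (((x_2 ⇔ (x_3 + x_1)) ⇔ (¬x_2 ⇔ (x_2 ⇔ x_2))) + (((x_1 ⇒ x_1) ⇔ (x_3 ⇔ ¬x_2)) ⇔ ((x_3 ⇒ x_3) ⇔ (x_1 ⇒ x_2)))) = 1 ⇔ 0 = 0

0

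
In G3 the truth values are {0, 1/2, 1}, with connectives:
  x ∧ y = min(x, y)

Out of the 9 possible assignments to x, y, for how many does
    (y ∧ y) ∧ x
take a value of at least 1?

1

x = 0, y = 0 ↦ 0  <
x = 0, y = 1/2 ↦ 0  <
x = 0, y = 1 ↦ 0  <
x = 1/2, y = 0 ↦ 0  <
x = 1/2, y = 1/2 ↦ 1/2  <
x = 1/2, y = 1 ↦ 1/2  <
x = 1, y = 0 ↦ 0  <
x = 1, y = 1/2 ↦ 1/2  <
x = 1, y = 1 ↦ 1  ≥
So 1 of the 9 assignments meets the threshold.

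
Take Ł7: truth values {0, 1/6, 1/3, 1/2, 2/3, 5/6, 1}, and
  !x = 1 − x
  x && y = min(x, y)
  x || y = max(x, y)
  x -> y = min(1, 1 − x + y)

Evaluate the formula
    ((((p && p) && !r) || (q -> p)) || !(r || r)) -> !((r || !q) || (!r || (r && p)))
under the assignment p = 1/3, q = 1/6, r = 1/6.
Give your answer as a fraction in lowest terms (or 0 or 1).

p && p = 1/3 && 1/3 = 1/3
!r = !1/6 = 5/6
(p && p) && !r = 1/3 && 5/6 = 1/3
q -> p = 1/6 -> 1/3 = 1
((p && p) && !r) || (q -> p) = 1/3 || 1 = 1
r || r = 1/6 || 1/6 = 1/6
!(r || r) = !1/6 = 5/6
(((p && p) && !r) || (q -> p)) || !(r || r) = 1 || 5/6 = 1
!q = !1/6 = 5/6
r || !q = 1/6 || 5/6 = 5/6
!r = !1/6 = 5/6
r && p = 1/6 && 1/3 = 1/6
!r || (r && p) = 5/6 || 1/6 = 5/6
(r || !q) || (!r || (r && p)) = 5/6 || 5/6 = 5/6
!((r || !q) || (!r || (r && p))) = !5/6 = 1/6
((((p && p) && !r) || (q -> p)) || !(r || r)) -> !((r || !q) || (!r || (r && p))) = 1 -> 1/6 = 1/6

1/6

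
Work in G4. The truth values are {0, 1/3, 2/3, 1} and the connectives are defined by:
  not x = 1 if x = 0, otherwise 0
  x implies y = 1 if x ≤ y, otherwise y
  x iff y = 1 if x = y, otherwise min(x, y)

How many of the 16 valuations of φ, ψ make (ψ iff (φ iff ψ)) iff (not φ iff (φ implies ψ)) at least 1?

3

φ = 0, ψ = 0 ↦ 0  <
φ = 0, ψ = 1/3 ↦ 0  <
φ = 0, ψ = 2/3 ↦ 0  <
φ = 0, ψ = 1 ↦ 0  <
φ = 1/3, ψ = 0 ↦ 1  ≥
φ = 1/3, ψ = 1/3 ↦ 0  <
φ = 1/3, ψ = 2/3 ↦ 0  <
φ = 1/3, ψ = 1 ↦ 0  <
φ = 2/3, ψ = 0 ↦ 1  ≥
φ = 2/3, ψ = 1/3 ↦ 0  <
φ = 2/3, ψ = 2/3 ↦ 0  <
φ = 2/3, ψ = 1 ↦ 0  <
φ = 1, ψ = 0 ↦ 1  ≥
φ = 1, ψ = 1/3 ↦ 0  <
φ = 1, ψ = 2/3 ↦ 0  <
φ = 1, ψ = 1 ↦ 0  <
So 3 of the 16 assignments meet the threshold.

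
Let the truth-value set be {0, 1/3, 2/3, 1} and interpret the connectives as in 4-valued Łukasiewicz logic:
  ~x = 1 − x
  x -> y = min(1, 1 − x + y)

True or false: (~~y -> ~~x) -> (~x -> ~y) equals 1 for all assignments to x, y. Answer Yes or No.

x = 0, y = 0 ↦ 1
x = 0, y = 1/3 ↦ 1
x = 0, y = 2/3 ↦ 1
x = 0, y = 1 ↦ 1
x = 1/3, y = 0 ↦ 1
x = 1/3, y = 1/3 ↦ 1
x = 1/3, y = 2/3 ↦ 1
x = 1/3, y = 1 ↦ 1
x = 2/3, y = 0 ↦ 1
x = 2/3, y = 1/3 ↦ 1
x = 2/3, y = 2/3 ↦ 1
x = 2/3, y = 1 ↦ 1
x = 1, y = 0 ↦ 1
x = 1, y = 1/3 ↦ 1
x = 1, y = 2/3 ↦ 1
x = 1, y = 1 ↦ 1
Every assignment gives a value ≥ 1.

Yes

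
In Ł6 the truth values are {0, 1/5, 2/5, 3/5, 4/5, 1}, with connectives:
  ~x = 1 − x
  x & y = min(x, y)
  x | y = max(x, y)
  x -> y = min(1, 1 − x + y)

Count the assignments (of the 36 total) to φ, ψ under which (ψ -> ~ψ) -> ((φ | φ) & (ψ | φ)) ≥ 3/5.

25

value 1: 15 assignments (counts)
value 4/5: 5 assignments (counts)
value 3/5: 5 assignments (counts)
value 2/5: 4 assignments
value 1/5: 4 assignments
value 0: 3 assignments
So 25 of the 36 assignments meet the threshold.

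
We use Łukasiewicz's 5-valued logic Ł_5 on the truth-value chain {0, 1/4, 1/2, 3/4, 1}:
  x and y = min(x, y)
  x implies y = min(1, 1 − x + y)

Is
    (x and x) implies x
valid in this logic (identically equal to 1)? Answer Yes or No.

Yes

x = 0 ↦ 1
x = 1/4 ↦ 1
x = 1/2 ↦ 1
x = 3/4 ↦ 1
x = 1 ↦ 1
Every assignment gives a value ≥ 1.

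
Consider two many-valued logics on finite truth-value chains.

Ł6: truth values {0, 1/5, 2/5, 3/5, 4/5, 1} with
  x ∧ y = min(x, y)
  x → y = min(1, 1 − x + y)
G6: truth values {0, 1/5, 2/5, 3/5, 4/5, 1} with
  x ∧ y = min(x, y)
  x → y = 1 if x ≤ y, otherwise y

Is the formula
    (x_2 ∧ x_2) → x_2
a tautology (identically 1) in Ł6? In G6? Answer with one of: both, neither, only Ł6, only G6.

In Ł6: every assignment gives 1 — tautology.
In G6: every assignment gives 1 — tautology.

both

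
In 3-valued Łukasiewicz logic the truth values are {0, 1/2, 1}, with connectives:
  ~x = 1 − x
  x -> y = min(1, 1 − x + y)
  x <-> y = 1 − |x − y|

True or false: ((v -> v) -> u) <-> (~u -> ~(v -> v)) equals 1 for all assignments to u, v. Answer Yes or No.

Yes

u = 0, v = 0 ↦ 1
u = 0, v = 1/2 ↦ 1
u = 0, v = 1 ↦ 1
u = 1/2, v = 0 ↦ 1
u = 1/2, v = 1/2 ↦ 1
u = 1/2, v = 1 ↦ 1
u = 1, v = 0 ↦ 1
u = 1, v = 1/2 ↦ 1
u = 1, v = 1 ↦ 1
Every assignment gives a value ≥ 1.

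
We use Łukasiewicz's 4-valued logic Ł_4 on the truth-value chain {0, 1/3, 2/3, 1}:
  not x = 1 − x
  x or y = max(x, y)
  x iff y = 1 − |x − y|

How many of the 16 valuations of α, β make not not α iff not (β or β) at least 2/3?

10

α = 0, β = 0 ↦ 0  <
α = 0, β = 1/3 ↦ 1/3  <
α = 0, β = 2/3 ↦ 2/3  ≥
α = 0, β = 1 ↦ 1  ≥
α = 1/3, β = 0 ↦ 1/3  <
α = 1/3, β = 1/3 ↦ 2/3  ≥
α = 1/3, β = 2/3 ↦ 1  ≥
α = 1/3, β = 1 ↦ 2/3  ≥
α = 2/3, β = 0 ↦ 2/3  ≥
α = 2/3, β = 1/3 ↦ 1  ≥
α = 2/3, β = 2/3 ↦ 2/3  ≥
α = 2/3, β = 1 ↦ 1/3  <
α = 1, β = 0 ↦ 1  ≥
α = 1, β = 1/3 ↦ 2/3  ≥
α = 1, β = 2/3 ↦ 1/3  <
α = 1, β = 1 ↦ 0  <
So 10 of the 16 assignments meet the threshold.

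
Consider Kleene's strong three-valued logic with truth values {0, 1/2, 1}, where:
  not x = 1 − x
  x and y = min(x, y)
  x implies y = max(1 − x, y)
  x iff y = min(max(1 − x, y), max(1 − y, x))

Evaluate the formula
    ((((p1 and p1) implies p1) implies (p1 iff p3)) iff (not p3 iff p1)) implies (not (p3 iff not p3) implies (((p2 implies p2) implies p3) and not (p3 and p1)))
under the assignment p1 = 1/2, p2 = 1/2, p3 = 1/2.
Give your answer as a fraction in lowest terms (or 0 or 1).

1/2

p1 and p1 = 1/2 and 1/2 = 1/2
(p1 and p1) implies p1 = 1/2 implies 1/2 = 1/2
p1 iff p3 = 1/2 iff 1/2 = 1/2
((p1 and p1) implies p1) implies (p1 iff p3) = 1/2 implies 1/2 = 1/2
not p3 = not 1/2 = 1/2
not p3 iff p1 = 1/2 iff 1/2 = 1/2
(((p1 and p1) implies p1) implies (p1 iff p3)) iff (not p3 iff p1) = 1/2 iff 1/2 = 1/2
not p3 = not 1/2 = 1/2
p3 iff not p3 = 1/2 iff 1/2 = 1/2
not (p3 iff not p3) = not 1/2 = 1/2
p2 implies p2 = 1/2 implies 1/2 = 1/2
(p2 implies p2) implies p3 = 1/2 implies 1/2 = 1/2
p3 and p1 = 1/2 and 1/2 = 1/2
not (p3 and p1) = not 1/2 = 1/2
((p2 implies p2) implies p3) and not (p3 and p1) = 1/2 and 1/2 = 1/2
not (p3 iff not p3) implies (((p2 implies p2) implies p3) and not (p3 and p1)) = 1/2 implies 1/2 = 1/2
((((p1 and p1) implies p1) implies (p1 iff p3)) iff (not p3 iff p1)) implies (not (p3 iff not p3) implies (((p2 implies p2) implies p3) and not (p3 and p1))) = 1/2 implies 1/2 = 1/2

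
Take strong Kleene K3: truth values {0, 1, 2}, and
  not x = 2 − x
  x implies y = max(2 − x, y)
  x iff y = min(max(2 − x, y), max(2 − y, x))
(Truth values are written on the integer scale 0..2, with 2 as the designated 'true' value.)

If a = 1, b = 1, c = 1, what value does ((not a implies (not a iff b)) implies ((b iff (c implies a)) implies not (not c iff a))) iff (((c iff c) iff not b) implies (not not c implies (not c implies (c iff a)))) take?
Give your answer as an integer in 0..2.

not a = not 1 = 1
not a = not 1 = 1
not a iff b = 1 iff 1 = 1
not a implies (not a iff b) = 1 implies 1 = 1
c implies a = 1 implies 1 = 1
b iff (c implies a) = 1 iff 1 = 1
not c = not 1 = 1
not c iff a = 1 iff 1 = 1
not (not c iff a) = not 1 = 1
(b iff (c implies a)) implies not (not c iff a) = 1 implies 1 = 1
(not a implies (not a iff b)) implies ((b iff (c implies a)) implies not (not c iff a)) = 1 implies 1 = 1
c iff c = 1 iff 1 = 1
not b = not 1 = 1
(c iff c) iff not b = 1 iff 1 = 1
not c = not 1 = 1
not not c = not 1 = 1
not c = not 1 = 1
c iff a = 1 iff 1 = 1
not c implies (c iff a) = 1 implies 1 = 1
not not c implies (not c implies (c iff a)) = 1 implies 1 = 1
((c iff c) iff not b) implies (not not c implies (not c implies (c iff a))) = 1 implies 1 = 1
((not a implies (not a iff b)) implies ((b iff (c implies a)) implies not (not c iff a))) iff (((c iff c) iff not b) implies (not not c implies (not c implies (c iff a)))) = 1 iff 1 = 1

1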